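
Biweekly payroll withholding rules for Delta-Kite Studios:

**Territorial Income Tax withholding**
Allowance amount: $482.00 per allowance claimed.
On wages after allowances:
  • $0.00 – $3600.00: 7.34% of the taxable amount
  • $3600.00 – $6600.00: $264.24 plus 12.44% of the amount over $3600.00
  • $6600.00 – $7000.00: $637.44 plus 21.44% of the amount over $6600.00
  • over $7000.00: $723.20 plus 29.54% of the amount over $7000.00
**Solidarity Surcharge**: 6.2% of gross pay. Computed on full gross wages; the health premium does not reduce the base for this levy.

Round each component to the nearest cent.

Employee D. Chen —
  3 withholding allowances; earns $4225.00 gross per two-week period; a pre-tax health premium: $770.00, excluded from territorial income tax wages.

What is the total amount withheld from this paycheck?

$409.41

Territorial Income Tax: taxable = $4225.00 − $770.00 − 3×$482.00 = $2009.00
  7.34% × $2009.00 = $147.46
Solidarity Surcharge: 6.2% × $4225.00 = $261.95
Total: $147.46 + $261.95 = $409.41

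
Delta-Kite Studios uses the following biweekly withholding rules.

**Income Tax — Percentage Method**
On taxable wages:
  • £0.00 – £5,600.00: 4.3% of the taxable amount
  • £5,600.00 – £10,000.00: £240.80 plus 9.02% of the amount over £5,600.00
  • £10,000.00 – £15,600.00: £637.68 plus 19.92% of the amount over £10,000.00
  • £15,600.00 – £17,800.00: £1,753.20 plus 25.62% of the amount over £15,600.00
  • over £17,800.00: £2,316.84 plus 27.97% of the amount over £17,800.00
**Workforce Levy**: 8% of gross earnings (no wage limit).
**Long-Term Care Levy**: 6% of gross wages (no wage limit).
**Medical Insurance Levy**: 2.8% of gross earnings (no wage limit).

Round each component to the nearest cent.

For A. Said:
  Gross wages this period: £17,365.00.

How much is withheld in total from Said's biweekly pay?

Income Tax: taxable = £17,365.00
  £1,753.20 + 25.62% × (£17,365.00 − £15,600.00) = £1,753.20 + 25.62% × £1,765.00 = £2,205.39
Workforce Levy: 8% × £17,365.00 = £1,389.20
Long-Term Care Levy: 6% × £17,365.00 = £1,041.90
Medical Insurance Levy: 2.8% × £17,365.00 = £486.22
Total: £2,205.39 + £1,389.20 + £1,041.90 + £486.22 = £5,122.71

£5,122.71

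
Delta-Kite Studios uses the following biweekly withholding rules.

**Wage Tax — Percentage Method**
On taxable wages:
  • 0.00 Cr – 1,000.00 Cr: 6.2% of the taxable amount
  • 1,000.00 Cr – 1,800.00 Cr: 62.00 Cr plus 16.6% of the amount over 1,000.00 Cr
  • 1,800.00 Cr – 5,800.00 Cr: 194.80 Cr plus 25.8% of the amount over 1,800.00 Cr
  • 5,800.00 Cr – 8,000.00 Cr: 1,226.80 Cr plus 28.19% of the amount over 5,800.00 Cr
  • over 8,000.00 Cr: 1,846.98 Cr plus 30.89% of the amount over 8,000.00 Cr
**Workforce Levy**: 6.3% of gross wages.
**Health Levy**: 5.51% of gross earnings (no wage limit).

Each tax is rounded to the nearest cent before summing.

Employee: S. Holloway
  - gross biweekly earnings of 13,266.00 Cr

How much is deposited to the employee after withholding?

Wage Tax: taxable = 13,266.00 Cr
  1,846.98 Cr + 30.89% × (13,266.00 Cr − 8,000.00 Cr) = 1,846.98 Cr + 30.89% × 5,266.00 Cr = 3,473.65 Cr
Workforce Levy: 6.3% × 13,266.00 Cr = 835.76 Cr
Health Levy: 5.51% × 13,266.00 Cr = 730.96 Cr
Total withheld: 3,473.65 Cr + 835.76 Cr + 730.96 Cr = 5,040.37 Cr
Net pay: 13,266.00 Cr − 5,040.37 Cr = 8,225.63 Cr

8,225.63 Cr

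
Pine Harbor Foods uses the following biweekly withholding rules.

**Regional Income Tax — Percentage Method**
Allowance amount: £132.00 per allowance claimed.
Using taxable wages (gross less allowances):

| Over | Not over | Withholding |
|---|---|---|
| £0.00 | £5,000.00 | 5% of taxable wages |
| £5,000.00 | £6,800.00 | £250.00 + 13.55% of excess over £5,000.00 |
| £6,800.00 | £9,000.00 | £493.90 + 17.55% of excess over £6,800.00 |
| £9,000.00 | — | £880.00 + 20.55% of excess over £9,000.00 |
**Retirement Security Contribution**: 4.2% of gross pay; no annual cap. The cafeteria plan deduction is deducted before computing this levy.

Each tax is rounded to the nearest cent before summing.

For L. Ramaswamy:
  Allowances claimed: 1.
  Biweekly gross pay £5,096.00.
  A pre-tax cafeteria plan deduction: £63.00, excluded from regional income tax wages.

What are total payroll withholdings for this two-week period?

£456.44

Regional Income Tax: taxable = £5,096.00 − £63.00 − 1×£132.00 = £4,901.00
  5% × £4,901.00 = £245.05
Retirement Security Contribution: 4.2% × £5,033.00 = £211.39
Total: £245.05 + £211.39 = £456.44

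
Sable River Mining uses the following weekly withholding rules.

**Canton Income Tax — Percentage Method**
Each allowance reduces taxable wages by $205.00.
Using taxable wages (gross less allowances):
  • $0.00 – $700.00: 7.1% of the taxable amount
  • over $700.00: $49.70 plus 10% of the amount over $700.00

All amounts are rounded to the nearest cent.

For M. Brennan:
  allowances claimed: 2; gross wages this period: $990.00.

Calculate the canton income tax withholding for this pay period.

$41.18

Canton Income Tax: taxable = $990.00 − 2×$205.00 = $580.00
  7.1% × $580.00 = $41.18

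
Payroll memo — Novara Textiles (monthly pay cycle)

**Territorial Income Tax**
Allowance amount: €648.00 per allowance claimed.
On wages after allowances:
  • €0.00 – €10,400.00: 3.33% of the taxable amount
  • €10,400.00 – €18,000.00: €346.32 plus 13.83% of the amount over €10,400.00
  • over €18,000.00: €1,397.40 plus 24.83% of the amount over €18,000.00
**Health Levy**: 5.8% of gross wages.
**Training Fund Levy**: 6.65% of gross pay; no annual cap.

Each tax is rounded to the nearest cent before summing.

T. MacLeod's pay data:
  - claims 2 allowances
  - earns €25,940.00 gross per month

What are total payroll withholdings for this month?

€6,276.64

Territorial Income Tax: taxable = €25,940.00 − 2×€648.00 = €24,644.00
  €1,397.40 + 24.83% × (€24,644.00 − €18,000.00) = €1,397.40 + 24.83% × €6,644.00 = €3,047.11
Health Levy: 5.8% × €25,940.00 = €1,504.52
Training Fund Levy: 6.65% × €25,940.00 = €1,725.01
Total: €3,047.11 + €1,504.52 + €1,725.01 = €6,276.64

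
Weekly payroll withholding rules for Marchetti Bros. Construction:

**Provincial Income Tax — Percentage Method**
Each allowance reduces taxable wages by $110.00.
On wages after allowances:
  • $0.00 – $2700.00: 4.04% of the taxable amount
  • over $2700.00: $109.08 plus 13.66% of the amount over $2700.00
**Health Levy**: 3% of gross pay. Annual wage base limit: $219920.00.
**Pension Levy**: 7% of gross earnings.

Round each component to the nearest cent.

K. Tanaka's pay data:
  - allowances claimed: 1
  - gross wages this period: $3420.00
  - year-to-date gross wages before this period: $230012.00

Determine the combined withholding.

$431.81

Provincial Income Tax: taxable = $3420.00 − 1×$110.00 = $3310.00
  $109.08 + 13.66% × ($3310.00 − $2700.00) = $109.08 + 13.66% × $610.00 = $192.41
Health Levy: YTD $230012.00 ≥ cap $219920.00 → $0.00
Pension Levy: 7% × $3420.00 = $239.40
Total: $192.41 + $0.00 + $239.40 = $431.81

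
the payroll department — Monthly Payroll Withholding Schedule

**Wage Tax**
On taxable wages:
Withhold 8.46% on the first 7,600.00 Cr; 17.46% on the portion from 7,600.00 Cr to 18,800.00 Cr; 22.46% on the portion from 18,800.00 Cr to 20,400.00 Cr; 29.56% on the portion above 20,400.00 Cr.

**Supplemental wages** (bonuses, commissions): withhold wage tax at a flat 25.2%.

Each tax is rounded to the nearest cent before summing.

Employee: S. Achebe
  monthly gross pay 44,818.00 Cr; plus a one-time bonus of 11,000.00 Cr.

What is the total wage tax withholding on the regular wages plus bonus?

Wage Tax: taxable = 44,818.00 Cr
  2,957.84 Cr + 29.56% × (44,818.00 Cr − 20,400.00 Cr) = 2,957.84 Cr + 29.56% × 24,418.00 Cr = 10,175.80 Cr
Supplemental (25.2% flat on bonus): 25.2% × 11,000.00 Cr = 2,772.00 Cr
Total wage tax: 10,175.80 Cr + 2,772.00 Cr = 12,947.80 Cr

12,947.80 Cr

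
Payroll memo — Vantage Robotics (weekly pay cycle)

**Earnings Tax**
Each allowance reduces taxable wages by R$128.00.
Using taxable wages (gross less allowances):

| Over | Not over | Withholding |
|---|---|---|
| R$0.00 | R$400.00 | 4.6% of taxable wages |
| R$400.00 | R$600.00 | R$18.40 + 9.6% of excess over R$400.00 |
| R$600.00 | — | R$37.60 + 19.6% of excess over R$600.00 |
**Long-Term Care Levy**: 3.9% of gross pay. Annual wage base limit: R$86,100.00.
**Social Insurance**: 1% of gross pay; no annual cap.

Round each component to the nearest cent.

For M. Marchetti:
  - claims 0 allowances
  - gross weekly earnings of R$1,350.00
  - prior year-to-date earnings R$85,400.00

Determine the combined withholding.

R$225.40

Earnings Tax: taxable = R$1,350.00
  R$37.60 + 19.6% × (R$1,350.00 − R$600.00) = R$37.60 + 19.6% × R$750.00 = R$184.60
Long-Term Care Levy: cap R$86,100.00 − YTD R$85,400.00 = R$700.00 subject; 3.9% × R$700.00 = R$27.30
Social Insurance: 1% × R$1,350.00 = R$13.50
Total: R$184.60 + R$27.30 + R$13.50 = R$225.40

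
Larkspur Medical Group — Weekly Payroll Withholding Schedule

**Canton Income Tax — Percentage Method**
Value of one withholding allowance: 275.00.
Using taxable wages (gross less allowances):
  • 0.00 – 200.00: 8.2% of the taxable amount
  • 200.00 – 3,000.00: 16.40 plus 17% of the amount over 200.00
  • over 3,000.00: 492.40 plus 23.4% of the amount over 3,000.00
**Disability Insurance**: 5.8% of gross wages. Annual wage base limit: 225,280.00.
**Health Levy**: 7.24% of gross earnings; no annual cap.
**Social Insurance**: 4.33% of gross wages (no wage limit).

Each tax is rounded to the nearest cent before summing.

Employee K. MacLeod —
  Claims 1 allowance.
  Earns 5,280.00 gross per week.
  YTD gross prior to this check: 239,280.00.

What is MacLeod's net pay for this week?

Canton Income Tax: taxable = 5,280.00 − 1×275.00 = 5,005.00
  492.40 + 23.4% × (5,005.00 − 3,000.00) = 492.40 + 23.4% × 2,005.00 = 961.57
Disability Insurance: YTD 239,280.00 ≥ cap 225,280.00 → 0.00
Health Levy: 7.24% × 5,280.00 = 382.27
Social Insurance: 4.33% × 5,280.00 = 228.62
Total withheld: 961.57 + 0.00 + 382.27 + 228.62 = 1,572.46
Net pay: 5,280.00 − 1,572.46 = 3,707.54

3,707.54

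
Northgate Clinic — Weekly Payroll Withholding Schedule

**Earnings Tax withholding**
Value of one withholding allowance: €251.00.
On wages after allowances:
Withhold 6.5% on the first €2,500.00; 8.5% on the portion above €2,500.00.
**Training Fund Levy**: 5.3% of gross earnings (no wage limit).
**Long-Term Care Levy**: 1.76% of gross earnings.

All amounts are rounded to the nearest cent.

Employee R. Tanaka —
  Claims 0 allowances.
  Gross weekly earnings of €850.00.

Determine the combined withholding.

€115.26

Earnings Tax: taxable = €850.00
  6.5% × €850.00 = €55.25
Training Fund Levy: 5.3% × €850.00 = €45.05
Long-Term Care Levy: 1.76% × €850.00 = €14.96
Total: €55.25 + €45.05 + €14.96 = €115.26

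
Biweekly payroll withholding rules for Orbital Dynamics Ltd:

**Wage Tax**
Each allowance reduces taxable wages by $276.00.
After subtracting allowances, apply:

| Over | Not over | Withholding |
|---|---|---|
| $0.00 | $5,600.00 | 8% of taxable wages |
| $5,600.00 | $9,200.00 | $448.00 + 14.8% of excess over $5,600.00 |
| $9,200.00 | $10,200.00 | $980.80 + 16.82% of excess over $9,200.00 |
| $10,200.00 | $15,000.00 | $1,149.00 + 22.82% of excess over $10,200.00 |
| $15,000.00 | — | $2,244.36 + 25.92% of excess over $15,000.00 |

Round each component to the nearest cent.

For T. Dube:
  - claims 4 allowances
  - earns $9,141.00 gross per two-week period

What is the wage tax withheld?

Wage Tax: taxable = $9,141.00 − 4×$276.00 = $8,037.00
  $448.00 + 14.8% × ($8,037.00 − $5,600.00) = $448.00 + 14.8% × $2,437.00 = $808.68

$808.68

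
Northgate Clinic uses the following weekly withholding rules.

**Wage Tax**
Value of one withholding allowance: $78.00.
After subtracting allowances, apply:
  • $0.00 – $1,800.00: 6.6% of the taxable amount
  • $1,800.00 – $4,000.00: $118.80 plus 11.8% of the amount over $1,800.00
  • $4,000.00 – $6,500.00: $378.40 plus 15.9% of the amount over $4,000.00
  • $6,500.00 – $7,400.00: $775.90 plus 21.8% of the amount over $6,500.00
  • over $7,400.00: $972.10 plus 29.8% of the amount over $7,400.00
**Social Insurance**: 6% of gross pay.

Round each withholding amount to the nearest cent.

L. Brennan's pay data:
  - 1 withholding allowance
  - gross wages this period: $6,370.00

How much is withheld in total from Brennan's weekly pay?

Wage Tax: taxable = $6,370.00 − 1×$78.00 = $6,292.00
  $378.40 + 15.9% × ($6,292.00 − $4,000.00) = $378.40 + 15.9% × $2,292.00 = $742.83
Social Insurance: 6% × $6,370.00 = $382.20
Total: $742.83 + $382.20 = $1,125.03

$1,125.03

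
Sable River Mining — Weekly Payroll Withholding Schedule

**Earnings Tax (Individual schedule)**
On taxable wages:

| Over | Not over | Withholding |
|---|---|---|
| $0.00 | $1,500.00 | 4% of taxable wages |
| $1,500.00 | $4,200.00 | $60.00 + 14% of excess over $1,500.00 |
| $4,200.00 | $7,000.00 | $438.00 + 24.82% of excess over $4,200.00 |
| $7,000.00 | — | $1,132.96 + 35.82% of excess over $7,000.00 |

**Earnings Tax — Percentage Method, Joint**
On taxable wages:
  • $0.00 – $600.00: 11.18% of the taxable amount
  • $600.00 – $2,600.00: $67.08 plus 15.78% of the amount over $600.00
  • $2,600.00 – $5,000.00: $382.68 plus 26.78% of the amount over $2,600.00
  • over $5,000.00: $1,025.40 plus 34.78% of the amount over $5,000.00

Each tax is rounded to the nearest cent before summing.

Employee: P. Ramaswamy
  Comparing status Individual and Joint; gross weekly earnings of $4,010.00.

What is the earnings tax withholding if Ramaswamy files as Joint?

$760.28

Earnings Tax (Joint): taxable = $4,010.00
  $382.68 + 26.78% × ($4,010.00 − $2,600.00) = $382.68 + 26.78% × $1,410.00 = $760.28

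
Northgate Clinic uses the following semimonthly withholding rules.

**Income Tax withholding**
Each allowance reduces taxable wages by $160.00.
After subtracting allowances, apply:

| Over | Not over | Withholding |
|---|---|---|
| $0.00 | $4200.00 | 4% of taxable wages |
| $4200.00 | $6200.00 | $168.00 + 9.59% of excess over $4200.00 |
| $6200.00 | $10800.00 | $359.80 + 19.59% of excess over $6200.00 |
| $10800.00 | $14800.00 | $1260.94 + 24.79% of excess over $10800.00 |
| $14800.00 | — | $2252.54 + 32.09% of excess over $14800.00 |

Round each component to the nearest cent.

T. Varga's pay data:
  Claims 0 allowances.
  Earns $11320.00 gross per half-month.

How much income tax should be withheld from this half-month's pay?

Income Tax: taxable = $11320.00
  $1260.94 + 24.79% × ($11320.00 − $10800.00) = $1260.94 + 24.79% × $520.00 = $1389.85

$1389.85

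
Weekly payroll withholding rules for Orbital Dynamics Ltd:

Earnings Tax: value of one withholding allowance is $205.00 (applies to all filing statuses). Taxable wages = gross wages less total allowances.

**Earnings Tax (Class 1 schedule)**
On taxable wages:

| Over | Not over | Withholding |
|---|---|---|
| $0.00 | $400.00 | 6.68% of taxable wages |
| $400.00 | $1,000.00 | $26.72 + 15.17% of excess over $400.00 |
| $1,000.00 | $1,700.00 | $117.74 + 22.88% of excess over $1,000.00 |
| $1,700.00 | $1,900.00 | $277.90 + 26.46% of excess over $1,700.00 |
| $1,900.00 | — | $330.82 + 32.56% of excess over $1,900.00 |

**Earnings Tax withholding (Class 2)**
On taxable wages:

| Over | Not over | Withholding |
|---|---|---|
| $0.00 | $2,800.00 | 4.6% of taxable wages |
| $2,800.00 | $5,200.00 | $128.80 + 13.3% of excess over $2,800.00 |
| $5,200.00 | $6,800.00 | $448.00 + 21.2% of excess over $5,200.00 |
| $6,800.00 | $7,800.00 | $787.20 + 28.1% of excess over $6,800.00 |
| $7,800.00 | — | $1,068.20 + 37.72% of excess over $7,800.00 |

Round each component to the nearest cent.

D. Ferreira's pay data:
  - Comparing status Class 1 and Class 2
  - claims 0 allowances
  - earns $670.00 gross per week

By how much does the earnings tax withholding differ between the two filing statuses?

$36.86

Earnings Tax (Class 1): taxable = $670.00
  $26.72 + 15.17% × ($670.00 − $400.00) = $26.72 + 15.17% × $270.00 = $67.68
Earnings Tax (Class 2): taxable = $670.00
  4.6% × $670.00 = $30.82
Difference: |$67.68 − $30.82| = $36.86 (higher under Class 1)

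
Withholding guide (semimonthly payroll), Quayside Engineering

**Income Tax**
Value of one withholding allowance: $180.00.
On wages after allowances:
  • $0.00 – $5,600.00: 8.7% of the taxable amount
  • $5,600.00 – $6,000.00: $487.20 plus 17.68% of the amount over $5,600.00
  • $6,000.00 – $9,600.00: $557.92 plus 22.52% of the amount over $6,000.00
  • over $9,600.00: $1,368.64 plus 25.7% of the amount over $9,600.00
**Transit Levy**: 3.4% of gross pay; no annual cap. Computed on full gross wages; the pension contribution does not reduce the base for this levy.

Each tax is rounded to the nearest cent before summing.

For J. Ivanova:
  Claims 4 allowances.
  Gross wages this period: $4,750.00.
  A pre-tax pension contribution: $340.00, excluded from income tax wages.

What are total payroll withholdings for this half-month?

$482.53

Income Tax: taxable = $4,750.00 − $340.00 − 4×$180.00 = $3,690.00
  8.7% × $3,690.00 = $321.03
Transit Levy: 3.4% × $4,750.00 = $161.50
Total: $321.03 + $161.50 = $482.53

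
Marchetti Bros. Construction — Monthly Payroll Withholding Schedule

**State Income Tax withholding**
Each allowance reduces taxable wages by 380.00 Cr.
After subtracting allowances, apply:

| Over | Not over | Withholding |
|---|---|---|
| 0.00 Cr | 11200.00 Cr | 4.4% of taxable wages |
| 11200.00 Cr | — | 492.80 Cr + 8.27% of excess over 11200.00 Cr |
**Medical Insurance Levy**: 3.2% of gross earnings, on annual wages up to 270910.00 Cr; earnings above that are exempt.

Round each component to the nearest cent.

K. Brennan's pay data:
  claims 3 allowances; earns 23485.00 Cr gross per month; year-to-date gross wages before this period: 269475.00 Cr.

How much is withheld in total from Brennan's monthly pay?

1460.41 Cr

State Income Tax: taxable = 23485.00 Cr − 3×380.00 Cr = 22345.00 Cr
  492.80 Cr + 8.27% × (22345.00 Cr − 11200.00 Cr) = 492.80 Cr + 8.27% × 11145.00 Cr = 1414.49 Cr
Medical Insurance Levy: cap 270910.00 Cr − YTD 269475.00 Cr = 1435.00 Cr subject; 3.2% × 1435.00 Cr = 45.92 Cr
Total: 1414.49 Cr + 45.92 Cr = 1460.41 Cr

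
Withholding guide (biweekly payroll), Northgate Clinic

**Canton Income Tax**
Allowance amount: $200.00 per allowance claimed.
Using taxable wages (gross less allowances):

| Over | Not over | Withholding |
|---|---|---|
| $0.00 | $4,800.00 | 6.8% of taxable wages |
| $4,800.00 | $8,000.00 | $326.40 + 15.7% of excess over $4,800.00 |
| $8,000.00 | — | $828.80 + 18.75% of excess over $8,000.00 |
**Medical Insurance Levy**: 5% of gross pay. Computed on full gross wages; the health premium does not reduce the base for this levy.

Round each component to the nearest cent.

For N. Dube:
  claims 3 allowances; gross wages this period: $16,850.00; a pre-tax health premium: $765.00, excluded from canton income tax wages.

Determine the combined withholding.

$3,074.74

Canton Income Tax: taxable = $16,850.00 − $765.00 − 3×$200.00 = $15,485.00
  $828.80 + 18.75% × ($15,485.00 − $8,000.00) = $828.80 + 18.75% × $7,485.00 = $2,232.24
Medical Insurance Levy: 5% × $16,850.00 = $842.50
Total: $2,232.24 + $842.50 = $3,074.74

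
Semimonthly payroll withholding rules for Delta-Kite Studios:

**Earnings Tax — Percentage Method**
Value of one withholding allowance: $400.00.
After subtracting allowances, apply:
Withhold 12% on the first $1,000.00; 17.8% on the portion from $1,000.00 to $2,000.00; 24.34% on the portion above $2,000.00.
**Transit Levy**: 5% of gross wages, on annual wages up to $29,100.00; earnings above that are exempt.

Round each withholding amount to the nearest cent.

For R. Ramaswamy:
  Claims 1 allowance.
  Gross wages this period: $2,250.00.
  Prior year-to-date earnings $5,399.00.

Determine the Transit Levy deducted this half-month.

Transit Levy: 5% × $2,250.00 = $112.50

$112.50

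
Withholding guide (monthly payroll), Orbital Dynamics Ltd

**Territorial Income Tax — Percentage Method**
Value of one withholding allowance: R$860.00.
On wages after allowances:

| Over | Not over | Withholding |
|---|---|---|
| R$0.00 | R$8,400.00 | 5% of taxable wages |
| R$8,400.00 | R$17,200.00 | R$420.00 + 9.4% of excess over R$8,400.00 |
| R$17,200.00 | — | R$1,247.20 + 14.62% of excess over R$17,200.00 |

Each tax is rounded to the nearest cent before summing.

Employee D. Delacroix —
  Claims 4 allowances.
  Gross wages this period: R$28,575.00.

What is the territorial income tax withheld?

R$2,407.30

Territorial Income Tax: taxable = R$28,575.00 − 4×R$860.00 = R$25,135.00
  R$1,247.20 + 14.62% × (R$25,135.00 − R$17,200.00) = R$1,247.20 + 14.62% × R$7,935.00 = R$2,407.30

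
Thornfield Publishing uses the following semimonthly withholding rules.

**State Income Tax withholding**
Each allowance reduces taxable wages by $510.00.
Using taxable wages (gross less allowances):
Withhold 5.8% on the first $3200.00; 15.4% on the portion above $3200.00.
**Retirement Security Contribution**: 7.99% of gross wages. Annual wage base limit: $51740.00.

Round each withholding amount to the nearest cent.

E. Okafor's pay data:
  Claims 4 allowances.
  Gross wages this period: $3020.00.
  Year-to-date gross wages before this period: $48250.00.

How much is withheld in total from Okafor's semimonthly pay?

State Income Tax: taxable = $3020.00 − 4×$510.00 = $980.00
  5.8% × $980.00 = $56.84
Retirement Security Contribution: 7.99% × $3020.00 = $241.30
Total: $56.84 + $241.30 = $298.14

$298.14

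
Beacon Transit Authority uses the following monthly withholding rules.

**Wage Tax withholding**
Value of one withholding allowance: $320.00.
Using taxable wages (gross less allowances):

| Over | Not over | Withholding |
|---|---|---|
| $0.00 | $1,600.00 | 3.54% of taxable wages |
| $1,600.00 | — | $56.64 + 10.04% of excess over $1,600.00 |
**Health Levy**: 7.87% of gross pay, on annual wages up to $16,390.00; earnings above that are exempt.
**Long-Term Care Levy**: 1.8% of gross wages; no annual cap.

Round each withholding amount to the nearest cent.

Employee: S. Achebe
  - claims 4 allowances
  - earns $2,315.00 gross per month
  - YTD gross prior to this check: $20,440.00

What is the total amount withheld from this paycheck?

Wage Tax: taxable = $2,315.00 − 4×$320.00 = $1,035.00
  3.54% × $1,035.00 = $36.64
Health Levy: YTD $20,440.00 ≥ cap $16,390.00 → $0.00
Long-Term Care Levy: 1.8% × $2,315.00 = $41.67
Total: $36.64 + $0.00 + $41.67 = $78.31

$78.31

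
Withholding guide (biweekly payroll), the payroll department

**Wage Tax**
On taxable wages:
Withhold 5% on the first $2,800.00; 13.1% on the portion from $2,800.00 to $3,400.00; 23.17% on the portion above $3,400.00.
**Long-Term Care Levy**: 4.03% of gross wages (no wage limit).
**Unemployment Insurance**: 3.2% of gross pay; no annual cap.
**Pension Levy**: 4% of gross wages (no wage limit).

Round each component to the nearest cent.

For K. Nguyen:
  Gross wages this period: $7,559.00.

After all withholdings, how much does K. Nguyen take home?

$5,527.88

Wage Tax: taxable = $7,559.00
  $218.60 + 23.17% × ($7,559.00 − $3,400.00) = $218.60 + 23.17% × $4,159.00 = $1,182.24
Long-Term Care Levy: 4.03% × $7,559.00 = $304.63
Unemployment Insurance: 3.2% × $7,559.00 = $241.89
Pension Levy: 4% × $7,559.00 = $302.36
Total withheld: $1,182.24 + $304.63 + $241.89 + $302.36 = $2,031.12
Net pay: $7,559.00 − $2,031.12 = $5,527.88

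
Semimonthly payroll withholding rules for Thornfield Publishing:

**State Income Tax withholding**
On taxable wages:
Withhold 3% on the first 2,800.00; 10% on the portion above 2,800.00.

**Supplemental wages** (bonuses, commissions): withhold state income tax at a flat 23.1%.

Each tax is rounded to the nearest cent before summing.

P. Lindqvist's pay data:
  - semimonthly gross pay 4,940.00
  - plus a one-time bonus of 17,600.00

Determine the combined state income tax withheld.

State Income Tax: taxable = 4,940.00
  84.00 + 10% × (4,940.00 − 2,800.00) = 84.00 + 10% × 2,140.00 = 298.00
Supplemental (23.1% flat on bonus): 23.1% × 17,600.00 = 4,065.60
Total state income tax: 298.00 + 4,065.60 = 4,363.60

4,363.60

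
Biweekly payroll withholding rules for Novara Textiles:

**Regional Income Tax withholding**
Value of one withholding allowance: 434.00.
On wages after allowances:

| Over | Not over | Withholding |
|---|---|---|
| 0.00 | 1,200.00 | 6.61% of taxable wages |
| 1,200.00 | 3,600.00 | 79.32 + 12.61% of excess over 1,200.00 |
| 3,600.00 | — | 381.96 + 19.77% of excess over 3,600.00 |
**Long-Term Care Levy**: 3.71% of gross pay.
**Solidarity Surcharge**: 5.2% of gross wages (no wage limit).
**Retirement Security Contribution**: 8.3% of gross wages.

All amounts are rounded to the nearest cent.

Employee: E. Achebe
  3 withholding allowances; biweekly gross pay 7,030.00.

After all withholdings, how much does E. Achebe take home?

Regional Income Tax: taxable = 7,030.00 − 3×434.00 = 5,728.00
  381.96 + 19.77% × (5,728.00 − 3,600.00) = 381.96 + 19.77% × 2,128.00 = 802.67
Long-Term Care Levy: 3.71% × 7,030.00 = 260.81
Solidarity Surcharge: 5.2% × 7,030.00 = 365.56
Retirement Security Contribution: 8.3% × 7,030.00 = 583.49
Total withheld: 802.67 + 260.81 + 365.56 + 583.49 = 2,012.53
Net pay: 7,030.00 − 2,012.53 = 5,017.47

5,017.47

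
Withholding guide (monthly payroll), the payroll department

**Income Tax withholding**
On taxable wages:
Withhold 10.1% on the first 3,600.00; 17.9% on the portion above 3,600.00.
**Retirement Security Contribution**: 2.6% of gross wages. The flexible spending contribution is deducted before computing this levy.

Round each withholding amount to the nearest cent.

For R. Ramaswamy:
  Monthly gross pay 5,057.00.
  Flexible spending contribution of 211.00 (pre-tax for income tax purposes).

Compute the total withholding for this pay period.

712.63

Income Tax: taxable = 5,057.00 − 211.00 = 4,846.00
  363.60 + 17.9% × (4,846.00 − 3,600.00) = 363.60 + 17.9% × 1,246.00 = 586.63
Retirement Security Contribution: 2.6% × 4,846.00 = 126.00
Total: 586.63 + 126.00 = 712.63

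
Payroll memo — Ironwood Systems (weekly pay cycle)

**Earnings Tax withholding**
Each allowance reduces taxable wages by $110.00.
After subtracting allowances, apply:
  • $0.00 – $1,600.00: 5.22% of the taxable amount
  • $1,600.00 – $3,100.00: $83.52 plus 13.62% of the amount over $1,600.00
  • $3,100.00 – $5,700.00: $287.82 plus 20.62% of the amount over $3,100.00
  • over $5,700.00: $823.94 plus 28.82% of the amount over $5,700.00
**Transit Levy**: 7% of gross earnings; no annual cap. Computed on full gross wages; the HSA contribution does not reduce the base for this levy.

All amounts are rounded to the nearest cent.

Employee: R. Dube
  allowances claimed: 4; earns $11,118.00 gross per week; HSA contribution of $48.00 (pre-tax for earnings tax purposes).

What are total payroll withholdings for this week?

Earnings Tax: taxable = $11,118.00 − $48.00 − 4×$110.00 = $10,630.00
  $823.94 + 28.82% × ($10,630.00 − $5,700.00) = $823.94 + 28.82% × $4,930.00 = $2,244.77
Transit Levy: 7% × $11,118.00 = $778.26
Total: $2,244.77 + $778.26 = $3,023.03

$3,023.03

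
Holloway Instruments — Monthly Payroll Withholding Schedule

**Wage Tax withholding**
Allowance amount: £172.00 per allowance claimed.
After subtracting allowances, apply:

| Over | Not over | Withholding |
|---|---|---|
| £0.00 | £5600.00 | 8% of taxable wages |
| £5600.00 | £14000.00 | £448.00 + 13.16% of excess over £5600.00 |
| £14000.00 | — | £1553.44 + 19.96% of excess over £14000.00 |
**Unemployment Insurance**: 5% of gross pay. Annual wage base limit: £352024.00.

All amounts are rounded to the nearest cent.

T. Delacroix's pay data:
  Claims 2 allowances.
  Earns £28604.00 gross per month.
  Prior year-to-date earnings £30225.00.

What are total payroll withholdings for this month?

Wage Tax: taxable = £28604.00 − 2×£172.00 = £28260.00
  £1553.44 + 19.96% × (£28260.00 − £14000.00) = £1553.44 + 19.96% × £14260.00 = £4399.74
Unemployment Insurance: 5% × £28604.00 = £1430.20
Total: £4399.74 + £1430.20 = £5829.94

£5829.94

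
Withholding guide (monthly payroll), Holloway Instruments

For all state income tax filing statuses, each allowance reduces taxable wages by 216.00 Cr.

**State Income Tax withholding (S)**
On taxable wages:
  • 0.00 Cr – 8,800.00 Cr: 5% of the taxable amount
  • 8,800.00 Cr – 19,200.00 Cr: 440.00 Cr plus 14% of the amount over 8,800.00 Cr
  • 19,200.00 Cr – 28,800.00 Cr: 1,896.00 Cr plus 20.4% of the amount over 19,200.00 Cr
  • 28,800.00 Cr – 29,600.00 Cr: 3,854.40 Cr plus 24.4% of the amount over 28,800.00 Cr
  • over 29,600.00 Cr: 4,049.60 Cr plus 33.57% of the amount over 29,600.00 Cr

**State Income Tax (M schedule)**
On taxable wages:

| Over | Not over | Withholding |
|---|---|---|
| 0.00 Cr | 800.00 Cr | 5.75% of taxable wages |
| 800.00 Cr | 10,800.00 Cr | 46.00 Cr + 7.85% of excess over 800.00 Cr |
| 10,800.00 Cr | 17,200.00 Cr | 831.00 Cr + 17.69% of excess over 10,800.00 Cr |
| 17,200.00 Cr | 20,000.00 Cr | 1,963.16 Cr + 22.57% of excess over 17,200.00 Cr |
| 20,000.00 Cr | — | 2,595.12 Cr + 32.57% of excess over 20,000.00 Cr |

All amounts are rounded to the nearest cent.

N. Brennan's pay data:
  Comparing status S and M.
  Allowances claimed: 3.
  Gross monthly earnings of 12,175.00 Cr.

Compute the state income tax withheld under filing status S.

821.78 Cr

State Income Tax (S): taxable = 12,175.00 Cr − 3×216.00 Cr = 11,527.00 Cr
  440.00 Cr + 14% × (11,527.00 Cr − 8,800.00 Cr) = 440.00 Cr + 14% × 2,727.00 Cr = 821.78 Cr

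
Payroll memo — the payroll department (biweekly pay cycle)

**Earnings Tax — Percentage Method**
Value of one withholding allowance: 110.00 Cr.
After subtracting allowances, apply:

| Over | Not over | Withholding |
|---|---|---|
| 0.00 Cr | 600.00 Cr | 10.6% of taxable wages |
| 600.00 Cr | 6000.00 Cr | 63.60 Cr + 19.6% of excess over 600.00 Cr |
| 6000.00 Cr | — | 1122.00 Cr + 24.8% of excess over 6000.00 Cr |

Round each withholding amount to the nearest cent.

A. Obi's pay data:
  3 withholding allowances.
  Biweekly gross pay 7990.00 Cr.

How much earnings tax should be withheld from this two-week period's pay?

1533.68 Cr

Earnings Tax: taxable = 7990.00 Cr − 3×110.00 Cr = 7660.00 Cr
  1122.00 Cr + 24.8% × (7660.00 Cr − 6000.00 Cr) = 1122.00 Cr + 24.8% × 1660.00 Cr = 1533.68 Cr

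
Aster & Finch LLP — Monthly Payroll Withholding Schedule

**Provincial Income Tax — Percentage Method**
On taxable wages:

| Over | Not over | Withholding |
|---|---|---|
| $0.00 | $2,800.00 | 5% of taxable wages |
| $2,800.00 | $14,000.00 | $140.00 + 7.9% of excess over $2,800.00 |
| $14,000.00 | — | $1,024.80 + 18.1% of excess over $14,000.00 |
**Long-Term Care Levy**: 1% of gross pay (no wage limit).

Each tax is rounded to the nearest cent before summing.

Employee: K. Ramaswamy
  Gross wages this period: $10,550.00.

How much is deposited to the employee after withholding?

Provincial Income Tax: taxable = $10,550.00
  $140.00 + 7.9% × ($10,550.00 − $2,800.00) = $140.00 + 7.9% × $7,750.00 = $752.25
Long-Term Care Levy: 1% × $10,550.00 = $105.50
Total withheld: $752.25 + $105.50 = $857.75
Net pay: $10,550.00 − $857.75 = $9,692.25

$9,692.25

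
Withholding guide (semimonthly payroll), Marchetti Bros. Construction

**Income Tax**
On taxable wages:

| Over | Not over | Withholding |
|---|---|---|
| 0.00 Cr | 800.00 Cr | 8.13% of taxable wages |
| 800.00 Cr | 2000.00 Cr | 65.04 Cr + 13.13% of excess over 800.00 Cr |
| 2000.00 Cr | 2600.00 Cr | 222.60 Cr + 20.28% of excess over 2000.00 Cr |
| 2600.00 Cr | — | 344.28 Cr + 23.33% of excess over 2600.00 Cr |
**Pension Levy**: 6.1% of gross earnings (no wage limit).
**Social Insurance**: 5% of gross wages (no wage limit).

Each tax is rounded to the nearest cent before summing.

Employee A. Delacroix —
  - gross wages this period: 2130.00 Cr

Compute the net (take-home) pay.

Income Tax: taxable = 2130.00 Cr
  222.60 Cr + 20.28% × (2130.00 Cr − 2000.00 Cr) = 222.60 Cr + 20.28% × 130.00 Cr = 248.96 Cr
Pension Levy: 6.1% × 2130.00 Cr = 129.93 Cr
Social Insurance: 5% × 2130.00 Cr = 106.50 Cr
Total withheld: 248.96 Cr + 129.93 Cr + 106.50 Cr = 485.39 Cr
Net pay: 2130.00 Cr − 485.39 Cr = 1644.61 Cr

1644.61 Cr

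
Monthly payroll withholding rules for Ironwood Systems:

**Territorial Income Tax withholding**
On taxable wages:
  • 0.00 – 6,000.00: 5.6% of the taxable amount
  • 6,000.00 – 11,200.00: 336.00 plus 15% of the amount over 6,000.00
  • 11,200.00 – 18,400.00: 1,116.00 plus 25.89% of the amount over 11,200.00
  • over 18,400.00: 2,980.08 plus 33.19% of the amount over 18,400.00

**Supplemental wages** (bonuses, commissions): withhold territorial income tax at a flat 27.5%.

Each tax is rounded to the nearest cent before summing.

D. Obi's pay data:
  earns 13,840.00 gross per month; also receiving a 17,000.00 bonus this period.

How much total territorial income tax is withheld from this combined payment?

6,474.50

Territorial Income Tax: taxable = 13,840.00
  1,116.00 + 25.89% × (13,840.00 − 11,200.00) = 1,116.00 + 25.89% × 2,640.00 = 1,799.50
Supplemental (27.5% flat on bonus): 27.5% × 17,000.00 = 4,675.00
Total territorial income tax: 1,799.50 + 4,675.00 = 6,474.50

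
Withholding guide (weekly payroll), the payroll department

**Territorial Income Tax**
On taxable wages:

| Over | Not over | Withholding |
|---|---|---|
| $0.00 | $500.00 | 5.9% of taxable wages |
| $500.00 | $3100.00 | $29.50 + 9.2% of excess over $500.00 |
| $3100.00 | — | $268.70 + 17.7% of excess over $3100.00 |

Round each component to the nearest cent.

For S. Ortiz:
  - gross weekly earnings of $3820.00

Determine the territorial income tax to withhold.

Territorial Income Tax: taxable = $3820.00
  $268.70 + 17.7% × ($3820.00 − $3100.00) = $268.70 + 17.7% × $720.00 = $396.14

$396.14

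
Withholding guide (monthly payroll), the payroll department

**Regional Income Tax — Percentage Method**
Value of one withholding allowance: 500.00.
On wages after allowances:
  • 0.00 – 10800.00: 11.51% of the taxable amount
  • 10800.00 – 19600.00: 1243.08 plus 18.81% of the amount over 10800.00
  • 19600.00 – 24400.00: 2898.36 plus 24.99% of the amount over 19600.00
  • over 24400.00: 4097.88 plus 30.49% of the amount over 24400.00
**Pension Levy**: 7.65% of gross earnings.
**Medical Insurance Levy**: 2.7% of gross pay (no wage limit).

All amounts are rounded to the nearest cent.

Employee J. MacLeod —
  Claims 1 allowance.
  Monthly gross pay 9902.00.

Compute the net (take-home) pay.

Regional Income Tax: taxable = 9902.00 − 1×500.00 = 9402.00
  11.51% × 9402.00 = 1082.17
Pension Levy: 7.65% × 9902.00 = 757.50
Medical Insurance Levy: 2.7% × 9902.00 = 267.35
Total withheld: 1082.17 + 757.50 + 267.35 = 2107.02
Net pay: 9902.00 − 2107.02 = 7794.98

7794.98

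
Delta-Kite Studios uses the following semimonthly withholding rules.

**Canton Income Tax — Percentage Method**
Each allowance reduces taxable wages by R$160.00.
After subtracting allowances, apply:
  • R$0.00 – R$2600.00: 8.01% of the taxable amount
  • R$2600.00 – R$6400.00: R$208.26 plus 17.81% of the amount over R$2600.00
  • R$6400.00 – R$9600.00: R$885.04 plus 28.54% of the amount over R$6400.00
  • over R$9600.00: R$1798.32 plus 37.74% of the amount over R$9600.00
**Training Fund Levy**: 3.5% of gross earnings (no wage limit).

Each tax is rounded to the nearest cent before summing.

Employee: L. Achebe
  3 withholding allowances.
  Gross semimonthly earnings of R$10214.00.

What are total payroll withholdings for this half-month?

Canton Income Tax: taxable = R$10214.00 − 3×R$160.00 = R$9734.00
  R$1798.32 + 37.74% × (R$9734.00 − R$9600.00) = R$1798.32 + 37.74% × R$134.00 = R$1848.89
Training Fund Levy: 3.5% × R$10214.00 = R$357.49
Total: R$1848.89 + R$357.49 = R$2206.38

R$2206.38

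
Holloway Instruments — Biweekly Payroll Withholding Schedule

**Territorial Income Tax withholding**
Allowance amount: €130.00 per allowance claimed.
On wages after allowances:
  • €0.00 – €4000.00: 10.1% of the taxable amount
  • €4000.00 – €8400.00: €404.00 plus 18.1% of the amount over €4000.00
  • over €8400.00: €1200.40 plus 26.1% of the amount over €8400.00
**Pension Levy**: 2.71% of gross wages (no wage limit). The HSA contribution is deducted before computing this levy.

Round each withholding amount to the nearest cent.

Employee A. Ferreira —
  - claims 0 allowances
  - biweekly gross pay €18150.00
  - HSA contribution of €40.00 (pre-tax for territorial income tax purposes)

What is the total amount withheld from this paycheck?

€4225.49

Territorial Income Tax: taxable = €18150.00 − €40.00 = €18110.00
  €1200.40 + 26.1% × (€18110.00 − €8400.00) = €1200.40 + 26.1% × €9710.00 = €3734.71
Pension Levy: 2.71% × €18110.00 = €490.78
Total: €3734.71 + €490.78 = €4225.49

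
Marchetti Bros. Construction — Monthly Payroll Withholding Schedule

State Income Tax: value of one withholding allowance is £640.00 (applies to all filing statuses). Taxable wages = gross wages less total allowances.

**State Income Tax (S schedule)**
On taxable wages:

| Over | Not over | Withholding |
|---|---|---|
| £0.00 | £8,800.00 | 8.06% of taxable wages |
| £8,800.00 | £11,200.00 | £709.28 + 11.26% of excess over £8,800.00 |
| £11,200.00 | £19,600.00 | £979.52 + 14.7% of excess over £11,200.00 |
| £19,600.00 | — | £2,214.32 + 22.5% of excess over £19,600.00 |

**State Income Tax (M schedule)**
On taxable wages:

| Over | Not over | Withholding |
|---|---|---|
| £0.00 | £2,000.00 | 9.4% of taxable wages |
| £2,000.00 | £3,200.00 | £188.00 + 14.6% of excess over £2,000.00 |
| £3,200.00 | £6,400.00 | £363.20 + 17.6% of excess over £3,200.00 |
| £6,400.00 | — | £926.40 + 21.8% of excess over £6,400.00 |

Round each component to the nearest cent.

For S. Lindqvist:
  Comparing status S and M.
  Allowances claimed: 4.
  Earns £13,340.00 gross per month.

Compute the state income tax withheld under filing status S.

State Income Tax (S): taxable = £13,340.00 − 4×£640.00 = £10,780.00
  £709.28 + 11.26% × (£10,780.00 − £8,800.00) = £709.28 + 11.26% × £1,980.00 = £932.23

£932.23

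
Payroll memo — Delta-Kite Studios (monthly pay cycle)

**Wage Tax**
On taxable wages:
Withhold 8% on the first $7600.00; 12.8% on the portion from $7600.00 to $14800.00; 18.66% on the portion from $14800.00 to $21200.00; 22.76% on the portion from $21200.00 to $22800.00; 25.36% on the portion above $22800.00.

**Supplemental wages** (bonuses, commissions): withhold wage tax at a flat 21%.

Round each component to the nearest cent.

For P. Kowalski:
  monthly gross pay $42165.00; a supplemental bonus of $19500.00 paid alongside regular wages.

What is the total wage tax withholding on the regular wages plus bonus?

Wage Tax: taxable = $42165.00
  $3088.00 + 25.36% × ($42165.00 − $22800.00) = $3088.00 + 25.36% × $19365.00 = $7998.96
Supplemental (21% flat on bonus): 21% × $19500.00 = $4095.00
Total wage tax: $7998.96 + $4095.00 = $12093.96

$12093.96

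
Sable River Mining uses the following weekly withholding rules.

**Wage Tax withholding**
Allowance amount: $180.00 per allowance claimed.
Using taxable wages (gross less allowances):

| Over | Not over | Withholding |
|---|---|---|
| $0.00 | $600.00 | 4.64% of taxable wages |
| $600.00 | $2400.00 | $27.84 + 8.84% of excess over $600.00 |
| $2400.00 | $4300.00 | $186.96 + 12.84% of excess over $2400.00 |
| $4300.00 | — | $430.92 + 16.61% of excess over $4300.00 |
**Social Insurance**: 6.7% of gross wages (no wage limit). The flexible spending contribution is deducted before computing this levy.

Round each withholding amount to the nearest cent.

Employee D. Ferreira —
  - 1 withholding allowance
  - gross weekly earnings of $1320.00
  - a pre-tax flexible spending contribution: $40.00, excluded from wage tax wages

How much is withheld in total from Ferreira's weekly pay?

$157.80

Wage Tax: taxable = $1320.00 − $40.00 − 1×$180.00 = $1100.00
  $27.84 + 8.84% × ($1100.00 − $600.00) = $27.84 + 8.84% × $500.00 = $72.04
Social Insurance: 6.7% × $1280.00 = $85.76
Total: $72.04 + $85.76 = $157.80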